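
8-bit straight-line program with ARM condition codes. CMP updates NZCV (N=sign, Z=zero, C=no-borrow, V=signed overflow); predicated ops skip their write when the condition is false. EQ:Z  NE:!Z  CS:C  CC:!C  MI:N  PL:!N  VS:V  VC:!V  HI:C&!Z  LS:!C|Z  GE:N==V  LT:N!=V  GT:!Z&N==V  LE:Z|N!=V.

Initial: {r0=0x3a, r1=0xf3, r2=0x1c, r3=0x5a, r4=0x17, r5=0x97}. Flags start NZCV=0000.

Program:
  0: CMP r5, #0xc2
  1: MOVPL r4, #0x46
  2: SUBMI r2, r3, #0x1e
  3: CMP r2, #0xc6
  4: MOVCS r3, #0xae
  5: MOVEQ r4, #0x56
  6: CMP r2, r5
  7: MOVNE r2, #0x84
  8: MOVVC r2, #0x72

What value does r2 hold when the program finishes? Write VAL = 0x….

VAL = 0x84

0: ✓ CMP  NZCV=1000
1: · MOVPL
2: ✓ SUBMI  r2←0x3c
3: ✓ CMP  NZCV=0000
4: · MOVCS
5: · MOVEQ
6: ✓ CMP  NZCV=1001
7: ✓ MOVNE  r2←0x84
8: · MOVVC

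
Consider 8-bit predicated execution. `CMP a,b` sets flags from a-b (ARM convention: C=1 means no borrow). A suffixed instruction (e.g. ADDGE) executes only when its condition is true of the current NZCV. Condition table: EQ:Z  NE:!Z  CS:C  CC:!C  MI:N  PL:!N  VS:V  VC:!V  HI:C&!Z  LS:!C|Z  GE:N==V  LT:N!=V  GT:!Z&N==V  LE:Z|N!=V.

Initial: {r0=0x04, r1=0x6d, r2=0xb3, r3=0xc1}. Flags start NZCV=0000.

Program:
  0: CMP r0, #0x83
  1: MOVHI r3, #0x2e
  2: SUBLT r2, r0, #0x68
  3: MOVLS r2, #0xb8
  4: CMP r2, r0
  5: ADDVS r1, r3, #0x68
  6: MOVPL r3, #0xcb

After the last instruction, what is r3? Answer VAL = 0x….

0: ✓ CMP  NZCV=1001
1: · MOVHI
2: · SUBLT
3: ✓ MOVLS  r2←0xb8
4: ✓ CMP  NZCV=1010
5: · ADDVS
6: · MOVPL

VAL = 0xc1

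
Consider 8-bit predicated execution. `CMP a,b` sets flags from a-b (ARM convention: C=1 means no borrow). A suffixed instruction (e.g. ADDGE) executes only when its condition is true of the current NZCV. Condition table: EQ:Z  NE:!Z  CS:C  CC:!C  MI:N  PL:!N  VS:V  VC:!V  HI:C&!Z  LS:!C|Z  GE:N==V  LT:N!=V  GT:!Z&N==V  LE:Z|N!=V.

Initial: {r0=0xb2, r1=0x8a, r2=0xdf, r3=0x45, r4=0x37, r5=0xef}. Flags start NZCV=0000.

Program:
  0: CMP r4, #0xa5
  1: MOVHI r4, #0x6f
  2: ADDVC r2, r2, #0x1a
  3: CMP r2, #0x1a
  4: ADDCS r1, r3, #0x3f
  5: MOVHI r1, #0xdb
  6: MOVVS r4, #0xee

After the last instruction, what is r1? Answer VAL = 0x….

[0] flags=1001 → (cmp)
[1] flags=1001 HI?F → skip
[2] flags=1001 VC?F → skip
[3] flags=1010 → (cmp)
[4] flags=1010 CS?T → r1=0x84
[5] flags=1010 HI?T → r1=0xdb
[6] flags=1010 VS?F → skip

VAL = 0xdb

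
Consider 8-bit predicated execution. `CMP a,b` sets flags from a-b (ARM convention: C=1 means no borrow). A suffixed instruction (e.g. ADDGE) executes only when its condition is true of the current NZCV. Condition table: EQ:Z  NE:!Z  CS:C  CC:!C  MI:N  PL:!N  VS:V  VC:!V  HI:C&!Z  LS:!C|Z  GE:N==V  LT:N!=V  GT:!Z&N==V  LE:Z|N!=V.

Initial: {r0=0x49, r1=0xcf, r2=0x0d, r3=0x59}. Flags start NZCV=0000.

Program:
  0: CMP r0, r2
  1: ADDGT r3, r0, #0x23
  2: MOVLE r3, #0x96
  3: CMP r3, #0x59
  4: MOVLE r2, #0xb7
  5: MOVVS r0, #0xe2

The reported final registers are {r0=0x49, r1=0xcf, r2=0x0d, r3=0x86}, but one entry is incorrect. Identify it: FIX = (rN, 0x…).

FIX = (r3, 0x6c)

0: ✓ CMP  NZCV=0010
1: ✓ ADDGT  r3←0x6c
2: · MOVLE
3: ✓ CMP  NZCV=0010
4: · MOVLE
5: · MOVVS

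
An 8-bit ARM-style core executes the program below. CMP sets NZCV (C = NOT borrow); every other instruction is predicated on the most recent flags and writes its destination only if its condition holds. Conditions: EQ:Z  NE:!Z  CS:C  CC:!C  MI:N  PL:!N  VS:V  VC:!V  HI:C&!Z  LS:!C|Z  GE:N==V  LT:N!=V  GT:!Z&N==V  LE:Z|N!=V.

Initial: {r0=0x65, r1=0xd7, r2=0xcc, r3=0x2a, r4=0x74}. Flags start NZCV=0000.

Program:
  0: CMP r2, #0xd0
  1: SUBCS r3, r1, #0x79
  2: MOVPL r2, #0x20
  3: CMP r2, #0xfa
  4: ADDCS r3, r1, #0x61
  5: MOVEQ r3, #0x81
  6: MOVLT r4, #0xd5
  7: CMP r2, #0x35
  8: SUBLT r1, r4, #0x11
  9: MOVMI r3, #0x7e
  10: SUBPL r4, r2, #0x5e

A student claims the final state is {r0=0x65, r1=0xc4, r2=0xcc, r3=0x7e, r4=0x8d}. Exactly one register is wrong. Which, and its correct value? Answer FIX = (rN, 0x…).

0: ✓ CMP  NZCV=1000
1: · SUBCS
2: · MOVPL
3: ✓ CMP  NZCV=1000
4: · ADDCS
5: · MOVEQ
6: ✓ MOVLT  r4←0xd5
7: ✓ CMP  NZCV=1010
8: ✓ SUBLT  r1←0xc4
9: ✓ MOVMI  r3←0x7e
10: · SUBPL

FIX = (r4, 0xd5)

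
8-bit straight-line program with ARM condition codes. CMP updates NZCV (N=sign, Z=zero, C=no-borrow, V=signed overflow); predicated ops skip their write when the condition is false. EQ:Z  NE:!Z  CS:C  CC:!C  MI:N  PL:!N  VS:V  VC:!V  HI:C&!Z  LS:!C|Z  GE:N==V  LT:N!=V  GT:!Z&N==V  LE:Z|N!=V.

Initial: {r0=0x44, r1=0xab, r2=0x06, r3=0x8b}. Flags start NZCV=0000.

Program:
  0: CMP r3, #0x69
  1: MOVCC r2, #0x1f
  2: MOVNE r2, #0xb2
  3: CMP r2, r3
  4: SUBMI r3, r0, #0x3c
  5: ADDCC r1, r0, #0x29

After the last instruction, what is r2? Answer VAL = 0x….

0: ✓ CMP  NZCV=0011
1: · MOVCC
2: ✓ MOVNE  r2←0xb2
3: ✓ CMP  NZCV=0010
4: · SUBMI
5: · ADDCC

VAL = 0xb2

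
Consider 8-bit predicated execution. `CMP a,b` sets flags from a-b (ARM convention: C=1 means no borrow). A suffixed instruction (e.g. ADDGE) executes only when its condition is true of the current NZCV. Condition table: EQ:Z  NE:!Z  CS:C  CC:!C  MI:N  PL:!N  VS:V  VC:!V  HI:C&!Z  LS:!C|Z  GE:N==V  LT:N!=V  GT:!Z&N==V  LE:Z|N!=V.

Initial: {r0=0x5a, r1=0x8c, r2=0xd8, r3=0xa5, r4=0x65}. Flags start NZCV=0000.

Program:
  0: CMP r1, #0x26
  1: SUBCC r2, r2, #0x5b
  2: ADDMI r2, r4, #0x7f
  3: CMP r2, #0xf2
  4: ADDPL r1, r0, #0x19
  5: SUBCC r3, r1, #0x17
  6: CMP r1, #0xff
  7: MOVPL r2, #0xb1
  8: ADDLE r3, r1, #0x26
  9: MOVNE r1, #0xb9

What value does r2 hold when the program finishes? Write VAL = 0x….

VAL = 0xd8

[0] flags=0011 → (cmp)
[1] flags=0011 CC?F → skip
[2] flags=0011 MI?F → skip
[3] flags=1000 → (cmp)
[4] flags=1000 PL?F → skip
[5] flags=1000 CC?T → r3=0x75
[6] flags=1000 → (cmp)
[7] flags=1000 PL?F → skip
[8] flags=1000 LE?T → r3=0xb2
[9] flags=1000 NE?T → r1=0xb9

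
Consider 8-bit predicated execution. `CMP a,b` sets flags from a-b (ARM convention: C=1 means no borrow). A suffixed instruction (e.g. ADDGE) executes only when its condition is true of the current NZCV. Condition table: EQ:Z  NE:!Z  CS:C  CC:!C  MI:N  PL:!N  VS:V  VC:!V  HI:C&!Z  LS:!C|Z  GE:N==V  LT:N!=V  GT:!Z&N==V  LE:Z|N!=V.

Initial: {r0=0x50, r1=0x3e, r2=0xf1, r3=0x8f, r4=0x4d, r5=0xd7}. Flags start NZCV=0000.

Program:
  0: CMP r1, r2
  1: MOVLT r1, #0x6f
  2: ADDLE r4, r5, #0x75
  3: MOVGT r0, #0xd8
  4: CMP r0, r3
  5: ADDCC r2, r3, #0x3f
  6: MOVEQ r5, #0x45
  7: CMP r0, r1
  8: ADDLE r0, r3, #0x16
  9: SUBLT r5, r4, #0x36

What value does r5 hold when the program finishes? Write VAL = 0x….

VAL = 0x17

[0] flags=0000 → (cmp)
[1] flags=0000 LT?F → skip
[2] flags=0000 LE?F → skip
[3] flags=0000 GT?T → r0=0xd8
[4] flags=0010 → (cmp)
[5] flags=0010 CC?F → skip
[6] flags=0010 EQ?F → skip
[7] flags=1010 → (cmp)
[8] flags=1010 LE?T → r0=0xa5
[9] flags=1010 LT?T → r5=0x17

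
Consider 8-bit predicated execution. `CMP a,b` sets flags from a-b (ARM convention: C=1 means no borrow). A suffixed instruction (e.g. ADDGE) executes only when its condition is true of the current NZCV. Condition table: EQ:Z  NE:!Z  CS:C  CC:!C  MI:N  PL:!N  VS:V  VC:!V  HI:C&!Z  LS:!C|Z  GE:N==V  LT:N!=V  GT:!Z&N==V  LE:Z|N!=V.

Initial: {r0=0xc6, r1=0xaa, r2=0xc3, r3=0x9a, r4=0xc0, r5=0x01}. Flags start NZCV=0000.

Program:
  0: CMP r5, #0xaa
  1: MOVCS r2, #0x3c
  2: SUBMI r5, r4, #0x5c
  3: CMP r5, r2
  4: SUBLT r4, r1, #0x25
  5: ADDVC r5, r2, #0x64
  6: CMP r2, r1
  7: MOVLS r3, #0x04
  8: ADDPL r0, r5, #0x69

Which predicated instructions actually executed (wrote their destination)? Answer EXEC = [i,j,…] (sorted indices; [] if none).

0: ✓ CMP  NZCV=0000
1: · MOVCS
2: · SUBMI
3: ✓ CMP  NZCV=0000
4: · SUBLT
5: ✓ ADDVC  r5←0x27
6: ✓ CMP  NZCV=0010
7: · MOVLS
8: ✓ ADDPL  r0←0x90

EXEC = [5,8]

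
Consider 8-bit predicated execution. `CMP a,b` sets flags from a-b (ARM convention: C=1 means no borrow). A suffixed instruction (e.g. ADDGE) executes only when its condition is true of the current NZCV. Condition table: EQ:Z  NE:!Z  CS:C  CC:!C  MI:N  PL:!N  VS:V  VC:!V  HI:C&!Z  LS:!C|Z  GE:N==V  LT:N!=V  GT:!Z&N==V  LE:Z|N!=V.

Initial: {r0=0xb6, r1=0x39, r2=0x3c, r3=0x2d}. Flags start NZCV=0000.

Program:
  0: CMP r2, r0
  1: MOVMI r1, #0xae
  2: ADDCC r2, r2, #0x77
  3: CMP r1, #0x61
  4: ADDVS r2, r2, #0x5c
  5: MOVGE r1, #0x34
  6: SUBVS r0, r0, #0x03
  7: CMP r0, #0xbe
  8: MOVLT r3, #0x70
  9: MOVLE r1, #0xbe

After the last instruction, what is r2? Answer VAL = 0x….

[0] flags=1001 → (cmp)
[1] flags=1001 MI?T → r1=0xae
[2] flags=1001 CC?T → r2=0xb3
[3] flags=0011 → (cmp)
[4] flags=0011 VS?T → r2=0x0f
[5] flags=0011 GE?F → skip
[6] flags=0011 VS?T → r0=0xb3
[7] flags=1000 → (cmp)
[8] flags=1000 LT?T → r3=0x70
[9] flags=1000 LE?T → r1=0xbe

VAL = 0x0f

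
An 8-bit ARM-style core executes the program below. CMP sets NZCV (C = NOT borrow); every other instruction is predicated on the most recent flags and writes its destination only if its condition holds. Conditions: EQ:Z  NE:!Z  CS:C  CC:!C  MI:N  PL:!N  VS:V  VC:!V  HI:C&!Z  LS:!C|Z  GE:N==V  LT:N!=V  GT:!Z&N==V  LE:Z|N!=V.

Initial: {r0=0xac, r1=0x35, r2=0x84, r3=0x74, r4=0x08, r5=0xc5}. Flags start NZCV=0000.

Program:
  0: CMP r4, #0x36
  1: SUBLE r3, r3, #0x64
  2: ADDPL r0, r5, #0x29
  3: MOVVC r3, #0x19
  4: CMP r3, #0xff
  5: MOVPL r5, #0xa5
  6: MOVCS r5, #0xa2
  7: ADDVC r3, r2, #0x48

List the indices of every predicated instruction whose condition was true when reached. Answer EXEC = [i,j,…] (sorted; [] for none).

EXEC = [1,3,5,7]

[0] flags=1000 → (cmp)
[1] flags=1000 LE?T → r3=0x10
[2] flags=1000 PL?F → skip
[3] flags=1000 VC?T → r3=0x19
[4] flags=0000 → (cmp)
[5] flags=0000 PL?T → r5=0xa5
[6] flags=0000 CS?F → skip
[7] flags=0000 VC?T → r3=0xcc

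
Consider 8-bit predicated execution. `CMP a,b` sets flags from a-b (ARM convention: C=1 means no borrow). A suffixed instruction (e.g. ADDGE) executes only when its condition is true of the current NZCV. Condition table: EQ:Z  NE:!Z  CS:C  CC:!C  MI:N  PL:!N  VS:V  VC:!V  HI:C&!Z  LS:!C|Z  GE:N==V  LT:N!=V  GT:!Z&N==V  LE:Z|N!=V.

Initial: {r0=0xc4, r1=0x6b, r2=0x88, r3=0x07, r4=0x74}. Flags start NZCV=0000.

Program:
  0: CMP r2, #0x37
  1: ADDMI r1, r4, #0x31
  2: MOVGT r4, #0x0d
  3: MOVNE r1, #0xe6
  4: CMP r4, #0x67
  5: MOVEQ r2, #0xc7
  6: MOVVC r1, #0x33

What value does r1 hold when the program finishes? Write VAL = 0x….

VAL = 0x33

[0] flags=0011 → (cmp)
[1] flags=0011 MI?F → skip
[2] flags=0011 GT?F → skip
[3] flags=0011 NE?T → r1=0xe6
[4] flags=0010 → (cmp)
[5] flags=0010 EQ?F → skip
[6] flags=0010 VC?T → r1=0x33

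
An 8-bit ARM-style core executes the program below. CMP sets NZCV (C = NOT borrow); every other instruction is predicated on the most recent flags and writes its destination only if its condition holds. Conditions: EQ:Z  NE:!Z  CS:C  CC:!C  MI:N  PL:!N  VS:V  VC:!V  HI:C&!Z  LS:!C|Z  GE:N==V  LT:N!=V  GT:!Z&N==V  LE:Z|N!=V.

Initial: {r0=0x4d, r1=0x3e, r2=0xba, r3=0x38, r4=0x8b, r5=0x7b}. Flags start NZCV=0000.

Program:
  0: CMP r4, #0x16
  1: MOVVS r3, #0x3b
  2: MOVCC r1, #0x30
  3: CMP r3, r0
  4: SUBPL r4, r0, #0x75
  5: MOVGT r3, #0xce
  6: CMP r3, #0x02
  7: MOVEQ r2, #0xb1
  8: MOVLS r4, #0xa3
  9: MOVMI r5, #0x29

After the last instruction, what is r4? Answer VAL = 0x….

VAL = 0x8b

0: ✓ CMP  NZCV=0011
1: ✓ MOVVS  r3←0x3b
2: · MOVCC
3: ✓ CMP  NZCV=1000
4: · SUBPL
5: · MOVGT
6: ✓ CMP  NZCV=0010
7: · MOVEQ
8: · MOVLS
9: · MOVMI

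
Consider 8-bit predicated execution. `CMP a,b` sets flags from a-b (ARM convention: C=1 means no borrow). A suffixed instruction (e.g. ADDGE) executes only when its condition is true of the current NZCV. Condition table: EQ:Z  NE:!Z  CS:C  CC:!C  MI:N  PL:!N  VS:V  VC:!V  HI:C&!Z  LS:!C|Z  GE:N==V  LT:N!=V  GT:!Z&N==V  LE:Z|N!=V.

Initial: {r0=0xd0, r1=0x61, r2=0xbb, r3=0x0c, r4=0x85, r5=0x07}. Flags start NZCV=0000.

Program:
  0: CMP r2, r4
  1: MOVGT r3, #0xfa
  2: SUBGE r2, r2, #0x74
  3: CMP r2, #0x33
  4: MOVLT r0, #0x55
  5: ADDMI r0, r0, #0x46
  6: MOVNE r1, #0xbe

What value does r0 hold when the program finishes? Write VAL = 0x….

0: ✓ CMP  NZCV=0010
1: ✓ MOVGT  r3←0xfa
2: ✓ SUBGE  r2←0x47
3: ✓ CMP  NZCV=0010
4: · MOVLT
5: · ADDMI
6: ✓ MOVNE  r1←0xbe

VAL = 0xd0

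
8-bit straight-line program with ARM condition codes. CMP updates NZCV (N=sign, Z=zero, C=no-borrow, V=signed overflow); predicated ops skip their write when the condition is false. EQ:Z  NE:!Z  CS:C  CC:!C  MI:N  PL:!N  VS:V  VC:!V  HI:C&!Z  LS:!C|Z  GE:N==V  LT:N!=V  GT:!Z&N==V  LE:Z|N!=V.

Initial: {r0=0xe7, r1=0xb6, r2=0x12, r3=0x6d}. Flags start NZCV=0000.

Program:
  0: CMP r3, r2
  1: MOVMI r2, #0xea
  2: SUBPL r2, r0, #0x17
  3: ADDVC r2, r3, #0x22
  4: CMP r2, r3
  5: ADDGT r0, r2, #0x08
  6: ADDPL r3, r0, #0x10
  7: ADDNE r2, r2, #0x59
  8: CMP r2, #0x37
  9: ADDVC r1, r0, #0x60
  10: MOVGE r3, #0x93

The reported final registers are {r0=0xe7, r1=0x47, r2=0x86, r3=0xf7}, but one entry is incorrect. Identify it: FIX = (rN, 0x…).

0: ✓ CMP  NZCV=0010
1: · MOVMI
2: ✓ SUBPL  r2←0xd0
3: ✓ ADDVC  r2←0x8f
4: ✓ CMP  NZCV=0011
5: · ADDGT
6: ✓ ADDPL  r3←0xf7
7: ✓ ADDNE  r2←0xe8
8: ✓ CMP  NZCV=1010
9: ✓ ADDVC  r1←0x47
10: · MOVGE

FIX = (r2, 0xe8)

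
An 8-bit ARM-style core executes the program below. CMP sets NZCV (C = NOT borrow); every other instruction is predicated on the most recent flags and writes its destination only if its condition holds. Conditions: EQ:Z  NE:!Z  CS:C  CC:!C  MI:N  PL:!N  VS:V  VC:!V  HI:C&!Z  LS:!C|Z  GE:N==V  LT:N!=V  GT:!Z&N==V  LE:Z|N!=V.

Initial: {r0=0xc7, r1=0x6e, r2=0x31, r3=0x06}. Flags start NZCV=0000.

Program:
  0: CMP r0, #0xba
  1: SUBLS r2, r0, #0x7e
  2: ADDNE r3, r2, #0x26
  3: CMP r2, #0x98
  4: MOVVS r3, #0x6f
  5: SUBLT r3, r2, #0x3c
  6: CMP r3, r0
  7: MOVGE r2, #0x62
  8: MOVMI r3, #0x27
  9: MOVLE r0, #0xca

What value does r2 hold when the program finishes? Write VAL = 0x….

[0] flags=0010 → (cmp)
[1] flags=0010 LS?F → skip
[2] flags=0010 NE?T → r3=0x57
[3] flags=1001 → (cmp)
[4] flags=1001 VS?T → r3=0x6f
[5] flags=1001 LT?F → skip
[6] flags=1001 → (cmp)
[7] flags=1001 GE?T → r2=0x62
[8] flags=1001 MI?T → r3=0x27
[9] flags=1001 LE?F → skip

VAL = 0x62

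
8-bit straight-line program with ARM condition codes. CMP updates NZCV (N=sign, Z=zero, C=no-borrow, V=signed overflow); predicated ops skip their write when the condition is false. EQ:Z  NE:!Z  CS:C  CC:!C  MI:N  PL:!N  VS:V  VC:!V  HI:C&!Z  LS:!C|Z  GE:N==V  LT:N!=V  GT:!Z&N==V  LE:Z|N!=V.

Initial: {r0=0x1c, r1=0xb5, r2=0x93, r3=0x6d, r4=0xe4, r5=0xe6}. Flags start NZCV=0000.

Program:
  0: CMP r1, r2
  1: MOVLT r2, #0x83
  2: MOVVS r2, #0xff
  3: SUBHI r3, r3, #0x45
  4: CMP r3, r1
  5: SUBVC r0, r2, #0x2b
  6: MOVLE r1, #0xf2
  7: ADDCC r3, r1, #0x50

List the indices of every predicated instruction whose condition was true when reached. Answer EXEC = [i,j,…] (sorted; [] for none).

0: ✓ CMP  NZCV=0010
1: · MOVLT
2: · MOVVS
3: ✓ SUBHI  r3←0x28
4: ✓ CMP  NZCV=0000
5: ✓ SUBVC  r0←0x68
6: · MOVLE
7: ✓ ADDCC  r3←0x05

EXEC = [3,5,7]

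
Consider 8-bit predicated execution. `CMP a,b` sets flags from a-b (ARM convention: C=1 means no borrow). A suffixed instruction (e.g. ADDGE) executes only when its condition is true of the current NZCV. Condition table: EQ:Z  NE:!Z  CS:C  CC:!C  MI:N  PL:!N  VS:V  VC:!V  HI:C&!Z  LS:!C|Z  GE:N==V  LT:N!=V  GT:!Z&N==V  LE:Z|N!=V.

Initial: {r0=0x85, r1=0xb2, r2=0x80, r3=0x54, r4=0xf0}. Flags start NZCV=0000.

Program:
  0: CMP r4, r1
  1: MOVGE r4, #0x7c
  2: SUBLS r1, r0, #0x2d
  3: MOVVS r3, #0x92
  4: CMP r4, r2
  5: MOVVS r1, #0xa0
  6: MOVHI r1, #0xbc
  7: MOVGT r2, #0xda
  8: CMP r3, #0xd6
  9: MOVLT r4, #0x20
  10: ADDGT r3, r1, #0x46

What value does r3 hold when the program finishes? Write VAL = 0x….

0: ✓ CMP  NZCV=0010
1: ✓ MOVGE  r4←0x7c
2: · SUBLS
3: · MOVVS
4: ✓ CMP  NZCV=1001
5: ✓ MOVVS  r1←0xa0
6: · MOVHI
7: ✓ MOVGT  r2←0xda
8: ✓ CMP  NZCV=0000
9: · MOVLT
10: ✓ ADDGT  r3←0xe6

VAL = 0xe6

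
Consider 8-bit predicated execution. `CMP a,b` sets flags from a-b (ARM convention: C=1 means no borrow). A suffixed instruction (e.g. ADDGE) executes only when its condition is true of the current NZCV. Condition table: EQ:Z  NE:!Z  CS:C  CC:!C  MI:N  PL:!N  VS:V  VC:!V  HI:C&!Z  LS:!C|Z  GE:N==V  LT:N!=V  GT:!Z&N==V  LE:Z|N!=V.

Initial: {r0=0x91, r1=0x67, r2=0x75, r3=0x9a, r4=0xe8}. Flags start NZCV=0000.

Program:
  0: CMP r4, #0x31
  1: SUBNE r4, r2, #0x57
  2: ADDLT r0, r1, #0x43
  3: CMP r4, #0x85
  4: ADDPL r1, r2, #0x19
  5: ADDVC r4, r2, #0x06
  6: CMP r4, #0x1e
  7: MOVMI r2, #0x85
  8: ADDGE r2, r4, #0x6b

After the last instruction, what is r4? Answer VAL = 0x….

VAL = 0x1e

0: ✓ CMP  NZCV=1010
1: ✓ SUBNE  r4←0x1e
2: ✓ ADDLT  r0←0xaa
3: ✓ CMP  NZCV=1001
4: · ADDPL
5: · ADDVC
6: ✓ CMP  NZCV=0110
7: · MOVMI
8: ✓ ADDGE  r2←0x89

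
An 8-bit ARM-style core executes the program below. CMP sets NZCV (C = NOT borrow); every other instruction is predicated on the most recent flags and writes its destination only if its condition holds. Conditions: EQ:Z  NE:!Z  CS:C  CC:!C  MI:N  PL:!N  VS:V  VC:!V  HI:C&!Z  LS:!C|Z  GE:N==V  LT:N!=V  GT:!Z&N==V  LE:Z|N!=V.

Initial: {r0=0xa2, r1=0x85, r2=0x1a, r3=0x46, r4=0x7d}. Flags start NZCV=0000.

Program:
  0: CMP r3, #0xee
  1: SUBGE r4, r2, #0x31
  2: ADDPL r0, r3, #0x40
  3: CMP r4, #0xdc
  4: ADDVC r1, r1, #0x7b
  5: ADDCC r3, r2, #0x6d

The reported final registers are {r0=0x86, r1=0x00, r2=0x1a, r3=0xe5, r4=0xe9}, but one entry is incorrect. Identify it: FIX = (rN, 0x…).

FIX = (r3, 0x46)

0: ✓ CMP  NZCV=0000
1: ✓ SUBGE  r4←0xe9
2: ✓ ADDPL  r0←0x86
3: ✓ CMP  NZCV=0010
4: ✓ ADDVC  r1←0x00
5: · ADDCC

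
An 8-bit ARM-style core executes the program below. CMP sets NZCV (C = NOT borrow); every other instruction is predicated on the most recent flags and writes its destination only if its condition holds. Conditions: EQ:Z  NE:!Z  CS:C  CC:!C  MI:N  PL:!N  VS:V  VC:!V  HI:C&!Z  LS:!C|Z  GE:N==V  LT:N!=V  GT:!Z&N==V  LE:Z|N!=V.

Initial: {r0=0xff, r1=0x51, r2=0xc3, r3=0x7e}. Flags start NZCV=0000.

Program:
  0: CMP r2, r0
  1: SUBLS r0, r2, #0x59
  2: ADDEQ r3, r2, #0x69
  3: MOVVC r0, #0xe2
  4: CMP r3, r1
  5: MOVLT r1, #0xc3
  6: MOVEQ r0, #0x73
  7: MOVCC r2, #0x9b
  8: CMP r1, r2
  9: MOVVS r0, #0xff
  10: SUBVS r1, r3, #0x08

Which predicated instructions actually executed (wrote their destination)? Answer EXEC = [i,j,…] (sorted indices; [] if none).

EXEC = [1,3,9,10]

0: ✓ CMP  NZCV=1000
1: ✓ SUBLS  r0←0x6a
2: · ADDEQ
3: ✓ MOVVC  r0←0xe2
4: ✓ CMP  NZCV=0010
5: · MOVLT
6: · MOVEQ
7: · MOVCC
8: ✓ CMP  NZCV=1001
9: ✓ MOVVS  r0←0xff
10: ✓ SUBVS  r1←0x76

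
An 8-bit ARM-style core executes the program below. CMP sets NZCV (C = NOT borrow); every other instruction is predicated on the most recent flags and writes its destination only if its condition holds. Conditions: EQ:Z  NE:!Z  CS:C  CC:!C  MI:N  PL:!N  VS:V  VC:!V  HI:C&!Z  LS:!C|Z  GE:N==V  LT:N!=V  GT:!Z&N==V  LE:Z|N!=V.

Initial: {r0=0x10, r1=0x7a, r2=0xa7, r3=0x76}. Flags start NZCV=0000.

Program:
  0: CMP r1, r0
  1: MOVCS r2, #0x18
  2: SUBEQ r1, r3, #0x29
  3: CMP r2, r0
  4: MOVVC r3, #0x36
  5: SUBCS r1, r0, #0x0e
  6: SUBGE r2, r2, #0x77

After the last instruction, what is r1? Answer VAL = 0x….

[0] flags=0010 → (cmp)
[1] flags=0010 CS?T → r2=0x18
[2] flags=0010 EQ?F → skip
[3] flags=0010 → (cmp)
[4] flags=0010 VC?T → r3=0x36
[5] flags=0010 CS?T → r1=0x02
[6] flags=0010 GE?T → r2=0xa1

VAL = 0x02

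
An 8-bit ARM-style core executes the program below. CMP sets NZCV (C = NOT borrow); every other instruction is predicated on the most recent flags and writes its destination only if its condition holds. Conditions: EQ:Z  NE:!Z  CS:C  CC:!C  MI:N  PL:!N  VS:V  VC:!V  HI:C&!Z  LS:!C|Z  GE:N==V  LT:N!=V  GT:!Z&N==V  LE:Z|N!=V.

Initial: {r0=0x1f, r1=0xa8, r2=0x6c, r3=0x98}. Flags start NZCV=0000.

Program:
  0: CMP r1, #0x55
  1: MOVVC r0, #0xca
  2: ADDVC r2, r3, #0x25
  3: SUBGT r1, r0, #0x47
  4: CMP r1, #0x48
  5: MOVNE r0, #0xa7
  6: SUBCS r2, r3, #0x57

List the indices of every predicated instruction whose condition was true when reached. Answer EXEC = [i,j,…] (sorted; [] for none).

EXEC = [5,6]

0: ✓ CMP  NZCV=0011
1: · MOVVC
2: · ADDVC
3: · SUBGT
4: ✓ CMP  NZCV=0011
5: ✓ MOVNE  r0←0xa7
6: ✓ SUBCS  r2←0x41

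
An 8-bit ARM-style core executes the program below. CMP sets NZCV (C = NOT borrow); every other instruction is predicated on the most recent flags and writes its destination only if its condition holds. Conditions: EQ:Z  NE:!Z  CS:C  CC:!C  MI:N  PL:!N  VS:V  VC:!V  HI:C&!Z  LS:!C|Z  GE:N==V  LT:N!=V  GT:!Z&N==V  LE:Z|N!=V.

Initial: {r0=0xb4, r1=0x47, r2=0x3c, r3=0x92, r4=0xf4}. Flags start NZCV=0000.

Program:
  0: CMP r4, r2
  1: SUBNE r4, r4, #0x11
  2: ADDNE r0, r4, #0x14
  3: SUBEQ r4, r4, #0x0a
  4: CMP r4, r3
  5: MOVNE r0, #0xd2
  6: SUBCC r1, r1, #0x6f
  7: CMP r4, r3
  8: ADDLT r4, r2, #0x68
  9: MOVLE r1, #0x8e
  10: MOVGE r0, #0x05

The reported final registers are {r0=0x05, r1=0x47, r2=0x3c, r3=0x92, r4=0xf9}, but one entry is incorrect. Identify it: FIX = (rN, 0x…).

0: ✓ CMP  NZCV=1010
1: ✓ SUBNE  r4←0xe3
2: ✓ ADDNE  r0←0xf7
3: · SUBEQ
4: ✓ CMP  NZCV=0010
5: ✓ MOVNE  r0←0xd2
6: · SUBCC
7: ✓ CMP  NZCV=0010
8: · ADDLT
9: · MOVLE
10: ✓ MOVGE  r0←0x05

FIX = (r4, 0xe3)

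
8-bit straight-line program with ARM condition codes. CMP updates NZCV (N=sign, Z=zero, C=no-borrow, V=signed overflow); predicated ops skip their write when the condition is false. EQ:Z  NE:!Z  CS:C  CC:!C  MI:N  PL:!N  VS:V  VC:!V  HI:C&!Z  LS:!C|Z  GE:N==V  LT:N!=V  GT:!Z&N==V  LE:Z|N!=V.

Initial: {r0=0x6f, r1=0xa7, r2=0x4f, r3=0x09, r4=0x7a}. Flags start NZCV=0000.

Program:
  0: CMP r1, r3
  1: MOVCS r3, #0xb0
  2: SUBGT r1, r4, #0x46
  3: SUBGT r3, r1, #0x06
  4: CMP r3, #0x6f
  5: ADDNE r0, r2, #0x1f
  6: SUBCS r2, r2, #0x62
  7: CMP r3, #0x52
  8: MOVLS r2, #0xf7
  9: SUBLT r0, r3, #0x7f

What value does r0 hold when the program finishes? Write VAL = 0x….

[0] flags=1010 → (cmp)
[1] flags=1010 CS?T → r3=0xb0
[2] flags=1010 GT?F → skip
[3] flags=1010 GT?F → skip
[4] flags=0011 → (cmp)
[5] flags=0011 NE?T → r0=0x6e
[6] flags=0011 CS?T → r2=0xed
[7] flags=0011 → (cmp)
[8] flags=0011 LS?F → skip
[9] flags=0011 LT?T → r0=0x31

VAL = 0x31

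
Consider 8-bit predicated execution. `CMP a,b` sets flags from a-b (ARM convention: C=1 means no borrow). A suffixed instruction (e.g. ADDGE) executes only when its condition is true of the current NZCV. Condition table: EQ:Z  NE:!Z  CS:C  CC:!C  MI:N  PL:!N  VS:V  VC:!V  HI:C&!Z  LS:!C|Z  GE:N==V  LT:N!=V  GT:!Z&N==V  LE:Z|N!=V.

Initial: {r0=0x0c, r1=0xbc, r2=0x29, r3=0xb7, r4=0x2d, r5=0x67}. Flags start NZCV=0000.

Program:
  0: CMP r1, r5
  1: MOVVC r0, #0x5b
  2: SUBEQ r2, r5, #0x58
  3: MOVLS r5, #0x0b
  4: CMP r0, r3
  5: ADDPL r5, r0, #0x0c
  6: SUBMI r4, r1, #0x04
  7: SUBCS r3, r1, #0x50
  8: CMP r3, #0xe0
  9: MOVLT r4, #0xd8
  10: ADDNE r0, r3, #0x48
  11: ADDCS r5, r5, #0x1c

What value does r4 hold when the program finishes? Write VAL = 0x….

VAL = 0xd8

0: ✓ CMP  NZCV=0011
1: · MOVVC
2: · SUBEQ
3: · MOVLS
4: ✓ CMP  NZCV=0000
5: ✓ ADDPL  r5←0x18
6: · SUBMI
7: · SUBCS
8: ✓ CMP  NZCV=1000
9: ✓ MOVLT  r4←0xd8
10: ✓ ADDNE  r0←0xff
11: · ADDCS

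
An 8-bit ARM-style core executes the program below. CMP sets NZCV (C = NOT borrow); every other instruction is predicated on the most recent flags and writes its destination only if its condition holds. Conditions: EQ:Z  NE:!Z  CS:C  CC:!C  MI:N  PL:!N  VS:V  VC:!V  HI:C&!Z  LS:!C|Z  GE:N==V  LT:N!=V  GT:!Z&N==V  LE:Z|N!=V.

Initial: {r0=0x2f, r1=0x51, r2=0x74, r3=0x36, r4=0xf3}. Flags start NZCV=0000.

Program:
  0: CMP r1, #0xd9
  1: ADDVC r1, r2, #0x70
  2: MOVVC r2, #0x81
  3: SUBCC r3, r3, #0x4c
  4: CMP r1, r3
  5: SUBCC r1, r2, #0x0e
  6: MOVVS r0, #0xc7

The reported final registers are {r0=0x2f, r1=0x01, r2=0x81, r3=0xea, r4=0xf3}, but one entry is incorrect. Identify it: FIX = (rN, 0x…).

0: ✓ CMP  NZCV=0000
1: ✓ ADDVC  r1←0xe4
2: ✓ MOVVC  r2←0x81
3: ✓ SUBCC  r3←0xea
4: ✓ CMP  NZCV=1000
5: ✓ SUBCC  r1←0x73
6: · MOVVS

FIX = (r1, 0x73)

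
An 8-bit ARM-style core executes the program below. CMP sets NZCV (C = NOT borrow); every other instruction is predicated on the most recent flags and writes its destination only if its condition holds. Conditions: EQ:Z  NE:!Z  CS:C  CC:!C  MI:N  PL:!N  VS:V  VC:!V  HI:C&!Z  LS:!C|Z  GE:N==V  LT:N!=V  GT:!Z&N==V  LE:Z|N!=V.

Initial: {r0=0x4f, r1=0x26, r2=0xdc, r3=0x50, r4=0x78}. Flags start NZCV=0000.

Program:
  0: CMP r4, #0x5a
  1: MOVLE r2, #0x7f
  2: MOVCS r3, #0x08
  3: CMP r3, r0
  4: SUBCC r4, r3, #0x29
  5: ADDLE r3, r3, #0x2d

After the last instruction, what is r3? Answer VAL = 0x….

[0] flags=0010 → (cmp)
[1] flags=0010 LE?F → skip
[2] flags=0010 CS?T → r3=0x08
[3] flags=1000 → (cmp)
[4] flags=1000 CC?T → r4=0xdf
[5] flags=1000 LE?T → r3=0x35

VAL = 0x35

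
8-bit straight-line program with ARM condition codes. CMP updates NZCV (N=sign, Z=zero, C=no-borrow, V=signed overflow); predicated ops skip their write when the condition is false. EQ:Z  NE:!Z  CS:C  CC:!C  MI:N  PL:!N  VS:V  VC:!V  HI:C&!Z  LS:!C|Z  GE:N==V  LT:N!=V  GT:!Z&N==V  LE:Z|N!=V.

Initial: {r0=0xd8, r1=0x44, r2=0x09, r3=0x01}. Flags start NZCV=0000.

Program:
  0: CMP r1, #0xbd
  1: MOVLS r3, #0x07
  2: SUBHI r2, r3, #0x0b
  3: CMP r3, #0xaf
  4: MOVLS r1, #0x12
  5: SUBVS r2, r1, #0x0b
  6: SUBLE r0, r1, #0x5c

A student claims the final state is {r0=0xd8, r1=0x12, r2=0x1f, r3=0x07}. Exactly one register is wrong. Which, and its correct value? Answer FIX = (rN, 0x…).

[0] flags=1001 → (cmp)
[1] flags=1001 LS?T → r3=0x07
[2] flags=1001 HI?F → skip
[3] flags=0000 → (cmp)
[4] flags=0000 LS?T → r1=0x12
[5] flags=0000 VS?F → skip
[6] flags=0000 LE?F → skip

FIX = (r2, 0x09)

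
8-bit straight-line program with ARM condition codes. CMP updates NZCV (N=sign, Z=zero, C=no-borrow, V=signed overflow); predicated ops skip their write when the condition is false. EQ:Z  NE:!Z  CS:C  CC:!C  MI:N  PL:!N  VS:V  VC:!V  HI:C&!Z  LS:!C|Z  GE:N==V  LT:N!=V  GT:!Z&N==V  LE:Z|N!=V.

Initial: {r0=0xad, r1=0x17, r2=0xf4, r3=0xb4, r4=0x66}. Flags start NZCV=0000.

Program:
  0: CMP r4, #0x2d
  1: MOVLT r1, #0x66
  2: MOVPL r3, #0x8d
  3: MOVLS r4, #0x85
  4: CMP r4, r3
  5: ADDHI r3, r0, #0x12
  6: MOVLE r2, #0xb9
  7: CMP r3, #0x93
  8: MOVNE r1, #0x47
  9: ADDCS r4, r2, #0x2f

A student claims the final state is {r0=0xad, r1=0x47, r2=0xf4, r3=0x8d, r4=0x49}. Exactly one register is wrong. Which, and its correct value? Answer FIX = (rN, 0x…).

FIX = (r4, 0x66)

0: ✓ CMP  NZCV=0010
1: · MOVLT
2: ✓ MOVPL  r3←0x8d
3: · MOVLS
4: ✓ CMP  NZCV=1001
5: · ADDHI
6: · MOVLE
7: ✓ CMP  NZCV=1000
8: ✓ MOVNE  r1←0x47
9: · ADDCS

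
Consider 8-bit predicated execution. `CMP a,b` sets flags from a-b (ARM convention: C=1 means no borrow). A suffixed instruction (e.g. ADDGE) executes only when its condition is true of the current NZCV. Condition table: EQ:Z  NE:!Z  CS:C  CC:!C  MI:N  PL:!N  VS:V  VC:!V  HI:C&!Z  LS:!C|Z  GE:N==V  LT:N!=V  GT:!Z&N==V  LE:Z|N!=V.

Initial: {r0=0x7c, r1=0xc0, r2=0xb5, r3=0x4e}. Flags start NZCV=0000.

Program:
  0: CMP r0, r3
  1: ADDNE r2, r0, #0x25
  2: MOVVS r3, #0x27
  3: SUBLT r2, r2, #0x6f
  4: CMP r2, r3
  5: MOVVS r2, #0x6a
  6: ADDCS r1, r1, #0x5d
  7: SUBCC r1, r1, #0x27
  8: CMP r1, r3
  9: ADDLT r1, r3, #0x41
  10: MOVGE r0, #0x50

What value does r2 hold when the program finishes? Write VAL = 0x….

[0] flags=0010 → (cmp)
[1] flags=0010 NE?T → r2=0xa1
[2] flags=0010 VS?F → skip
[3] flags=0010 LT?F → skip
[4] flags=0011 → (cmp)
[5] flags=0011 VS?T → r2=0x6a
[6] flags=0011 CS?T → r1=0x1d
[7] flags=0011 CC?F → skip
[8] flags=1000 → (cmp)
[9] flags=1000 LT?T → r1=0x8f
[10] flags=1000 GE?F → skip

VAL = 0x6a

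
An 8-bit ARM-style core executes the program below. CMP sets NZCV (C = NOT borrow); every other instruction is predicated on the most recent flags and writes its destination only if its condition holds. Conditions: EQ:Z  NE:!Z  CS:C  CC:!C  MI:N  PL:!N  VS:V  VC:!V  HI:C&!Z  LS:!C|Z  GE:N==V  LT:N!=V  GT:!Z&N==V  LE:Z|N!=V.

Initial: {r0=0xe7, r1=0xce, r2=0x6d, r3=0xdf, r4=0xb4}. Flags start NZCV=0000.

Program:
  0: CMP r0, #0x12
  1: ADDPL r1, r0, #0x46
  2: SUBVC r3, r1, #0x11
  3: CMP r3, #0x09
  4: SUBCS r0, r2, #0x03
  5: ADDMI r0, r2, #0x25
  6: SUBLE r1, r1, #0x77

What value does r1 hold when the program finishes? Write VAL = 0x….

[0] flags=1010 → (cmp)
[1] flags=1010 PL?F → skip
[2] flags=1010 VC?T → r3=0xbd
[3] flags=1010 → (cmp)
[4] flags=1010 CS?T → r0=0x6a
[5] flags=1010 MI?T → r0=0x92
[6] flags=1010 LE?T → r1=0x57

VAL = 0x57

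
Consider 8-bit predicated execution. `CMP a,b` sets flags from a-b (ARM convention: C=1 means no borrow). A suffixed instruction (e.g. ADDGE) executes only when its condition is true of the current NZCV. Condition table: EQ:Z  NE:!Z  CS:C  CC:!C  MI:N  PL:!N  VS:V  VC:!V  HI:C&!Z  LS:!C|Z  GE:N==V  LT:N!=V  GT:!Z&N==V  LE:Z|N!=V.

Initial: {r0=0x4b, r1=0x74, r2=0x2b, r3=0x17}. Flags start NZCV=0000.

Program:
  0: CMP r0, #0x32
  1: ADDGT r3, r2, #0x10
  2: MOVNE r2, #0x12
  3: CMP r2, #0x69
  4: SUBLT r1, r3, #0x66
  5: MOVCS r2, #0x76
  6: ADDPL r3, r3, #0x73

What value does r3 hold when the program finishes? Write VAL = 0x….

0: ✓ CMP  NZCV=0010
1: ✓ ADDGT  r3←0x3b
2: ✓ MOVNE  r2←0x12
3: ✓ CMP  NZCV=1000
4: ✓ SUBLT  r1←0xd5
5: · MOVCS
6: · ADDPL

VAL = 0x3b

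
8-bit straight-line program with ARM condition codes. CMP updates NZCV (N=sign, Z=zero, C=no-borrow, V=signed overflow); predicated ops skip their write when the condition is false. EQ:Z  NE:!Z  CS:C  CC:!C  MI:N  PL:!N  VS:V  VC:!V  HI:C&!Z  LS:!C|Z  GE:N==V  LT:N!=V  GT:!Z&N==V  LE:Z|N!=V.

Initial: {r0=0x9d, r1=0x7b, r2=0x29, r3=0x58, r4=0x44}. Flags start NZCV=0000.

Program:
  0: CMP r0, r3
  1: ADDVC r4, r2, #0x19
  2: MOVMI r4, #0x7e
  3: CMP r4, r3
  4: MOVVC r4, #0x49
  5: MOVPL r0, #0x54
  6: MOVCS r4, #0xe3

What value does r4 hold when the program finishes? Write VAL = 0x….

VAL = 0x49

0: ✓ CMP  NZCV=0011
1: · ADDVC
2: · MOVMI
3: ✓ CMP  NZCV=1000
4: ✓ MOVVC  r4←0x49
5: · MOVPL
6: · MOVCS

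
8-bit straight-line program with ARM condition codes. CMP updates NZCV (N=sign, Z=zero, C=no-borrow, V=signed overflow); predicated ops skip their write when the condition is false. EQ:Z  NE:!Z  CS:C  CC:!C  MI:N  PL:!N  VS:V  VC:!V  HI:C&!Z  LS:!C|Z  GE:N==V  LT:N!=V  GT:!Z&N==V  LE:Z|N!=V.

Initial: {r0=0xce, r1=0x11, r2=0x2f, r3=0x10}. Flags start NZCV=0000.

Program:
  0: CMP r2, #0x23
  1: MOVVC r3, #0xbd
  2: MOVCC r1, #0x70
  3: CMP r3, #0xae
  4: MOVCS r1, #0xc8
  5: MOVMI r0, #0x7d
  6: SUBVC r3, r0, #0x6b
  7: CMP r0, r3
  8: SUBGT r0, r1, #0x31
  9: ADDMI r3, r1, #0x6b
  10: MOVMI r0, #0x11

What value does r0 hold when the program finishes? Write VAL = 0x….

VAL = 0xce

[0] flags=0010 → (cmp)
[1] flags=0010 VC?T → r3=0xbd
[2] flags=0010 CC?F → skip
[3] flags=0010 → (cmp)
[4] flags=0010 CS?T → r1=0xc8
[5] flags=0010 MI?F → skip
[6] flags=0010 VC?T → r3=0x63
[7] flags=0011 → (cmp)
[8] flags=0011 GT?F → skip
[9] flags=0011 MI?F → skip
[10] flags=0011 MI?F → skip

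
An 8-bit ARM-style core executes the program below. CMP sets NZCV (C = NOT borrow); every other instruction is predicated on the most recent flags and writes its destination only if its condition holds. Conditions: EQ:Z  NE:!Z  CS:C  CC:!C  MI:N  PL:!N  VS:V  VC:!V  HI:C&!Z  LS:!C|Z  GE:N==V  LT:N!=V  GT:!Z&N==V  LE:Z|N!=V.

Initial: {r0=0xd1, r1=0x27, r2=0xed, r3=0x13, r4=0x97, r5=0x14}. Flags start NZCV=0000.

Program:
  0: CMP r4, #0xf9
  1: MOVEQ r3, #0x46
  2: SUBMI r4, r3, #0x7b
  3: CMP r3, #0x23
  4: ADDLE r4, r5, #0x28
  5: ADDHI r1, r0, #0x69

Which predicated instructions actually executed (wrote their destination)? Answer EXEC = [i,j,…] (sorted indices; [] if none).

EXEC = [2,4]

0: ✓ CMP  NZCV=1000
1: · MOVEQ
2: ✓ SUBMI  r4←0x98
3: ✓ CMP  NZCV=1000
4: ✓ ADDLE  r4←0x3c
5: · ADDHI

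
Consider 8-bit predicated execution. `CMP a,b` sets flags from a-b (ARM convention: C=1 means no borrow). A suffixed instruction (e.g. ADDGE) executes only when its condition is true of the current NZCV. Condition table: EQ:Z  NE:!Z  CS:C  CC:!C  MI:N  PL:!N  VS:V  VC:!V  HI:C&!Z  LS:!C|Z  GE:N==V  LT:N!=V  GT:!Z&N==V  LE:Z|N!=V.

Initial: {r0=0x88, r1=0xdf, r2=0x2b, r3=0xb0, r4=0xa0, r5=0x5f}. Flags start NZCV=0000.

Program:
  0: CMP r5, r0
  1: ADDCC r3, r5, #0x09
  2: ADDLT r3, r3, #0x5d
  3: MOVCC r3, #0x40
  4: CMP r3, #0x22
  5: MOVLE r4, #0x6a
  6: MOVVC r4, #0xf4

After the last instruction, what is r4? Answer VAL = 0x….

[0] flags=1001 → (cmp)
[1] flags=1001 CC?T → r3=0x68
[2] flags=1001 LT?F → skip
[3] flags=1001 CC?T → r3=0x40
[4] flags=0010 → (cmp)
[5] flags=0010 LE?F → skip
[6] flags=0010 VC?T → r4=0xf4

VAL = 0xf4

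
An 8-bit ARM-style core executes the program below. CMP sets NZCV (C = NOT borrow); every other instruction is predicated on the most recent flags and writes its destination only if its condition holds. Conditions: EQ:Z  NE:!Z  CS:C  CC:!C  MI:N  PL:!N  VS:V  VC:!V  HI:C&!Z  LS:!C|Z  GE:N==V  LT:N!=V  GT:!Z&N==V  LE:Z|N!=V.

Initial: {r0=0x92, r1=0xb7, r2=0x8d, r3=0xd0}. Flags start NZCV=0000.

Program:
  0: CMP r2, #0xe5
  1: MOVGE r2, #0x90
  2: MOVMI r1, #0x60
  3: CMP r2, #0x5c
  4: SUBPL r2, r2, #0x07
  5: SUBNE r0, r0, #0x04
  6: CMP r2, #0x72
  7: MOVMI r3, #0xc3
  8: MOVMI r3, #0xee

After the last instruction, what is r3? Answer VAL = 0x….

[0] flags=1000 → (cmp)
[1] flags=1000 GE?F → skip
[2] flags=1000 MI?T → r1=0x60
[3] flags=0011 → (cmp)
[4] flags=0011 PL?T → r2=0x86
[5] flags=0011 NE?T → r0=0x8e
[6] flags=0011 → (cmp)
[7] flags=0011 MI?F → skip
[8] flags=0011 MI?F → skip

VAL = 0xd0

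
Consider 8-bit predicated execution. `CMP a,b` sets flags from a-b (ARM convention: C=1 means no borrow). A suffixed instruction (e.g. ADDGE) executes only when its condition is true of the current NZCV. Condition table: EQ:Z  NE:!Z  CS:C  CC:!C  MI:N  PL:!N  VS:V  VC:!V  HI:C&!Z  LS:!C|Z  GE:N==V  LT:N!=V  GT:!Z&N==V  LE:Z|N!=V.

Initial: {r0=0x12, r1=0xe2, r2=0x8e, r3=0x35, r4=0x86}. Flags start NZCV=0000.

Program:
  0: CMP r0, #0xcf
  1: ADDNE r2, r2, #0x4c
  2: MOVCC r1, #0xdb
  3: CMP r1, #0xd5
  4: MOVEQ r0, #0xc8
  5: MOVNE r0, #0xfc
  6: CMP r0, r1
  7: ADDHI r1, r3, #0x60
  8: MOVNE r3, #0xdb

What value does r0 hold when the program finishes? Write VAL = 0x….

VAL = 0xfc

0: ✓ CMP  NZCV=0000
1: ✓ ADDNE  r2←0xda
2: ✓ MOVCC  r1←0xdb
3: ✓ CMP  NZCV=0010
4: · MOVEQ
5: ✓ MOVNE  r0←0xfc
6: ✓ CMP  NZCV=0010
7: ✓ ADDHI  r1←0x95
8: ✓ MOVNE  r3←0xdb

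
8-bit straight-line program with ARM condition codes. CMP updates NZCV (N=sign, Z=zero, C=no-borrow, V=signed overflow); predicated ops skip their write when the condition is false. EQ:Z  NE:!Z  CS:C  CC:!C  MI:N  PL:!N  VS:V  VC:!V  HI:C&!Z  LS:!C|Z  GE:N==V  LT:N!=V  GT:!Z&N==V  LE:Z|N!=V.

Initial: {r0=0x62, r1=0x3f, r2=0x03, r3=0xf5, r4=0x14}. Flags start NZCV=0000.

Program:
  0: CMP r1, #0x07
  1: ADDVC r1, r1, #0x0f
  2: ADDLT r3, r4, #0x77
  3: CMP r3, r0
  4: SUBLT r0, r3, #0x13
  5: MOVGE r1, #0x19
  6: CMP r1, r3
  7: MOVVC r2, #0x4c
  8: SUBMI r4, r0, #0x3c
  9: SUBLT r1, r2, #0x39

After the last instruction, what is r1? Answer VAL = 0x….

VAL = 0x4e

[0] flags=0010 → (cmp)
[1] flags=0010 VC?T → r1=0x4e
[2] flags=0010 LT?F → skip
[3] flags=1010 → (cmp)
[4] flags=1010 LT?T → r0=0xe2
[5] flags=1010 GE?F → skip
[6] flags=0000 → (cmp)
[7] flags=0000 VC?T → r2=0x4c
[8] flags=0000 MI?F → skip
[9] flags=0000 LT?F → skip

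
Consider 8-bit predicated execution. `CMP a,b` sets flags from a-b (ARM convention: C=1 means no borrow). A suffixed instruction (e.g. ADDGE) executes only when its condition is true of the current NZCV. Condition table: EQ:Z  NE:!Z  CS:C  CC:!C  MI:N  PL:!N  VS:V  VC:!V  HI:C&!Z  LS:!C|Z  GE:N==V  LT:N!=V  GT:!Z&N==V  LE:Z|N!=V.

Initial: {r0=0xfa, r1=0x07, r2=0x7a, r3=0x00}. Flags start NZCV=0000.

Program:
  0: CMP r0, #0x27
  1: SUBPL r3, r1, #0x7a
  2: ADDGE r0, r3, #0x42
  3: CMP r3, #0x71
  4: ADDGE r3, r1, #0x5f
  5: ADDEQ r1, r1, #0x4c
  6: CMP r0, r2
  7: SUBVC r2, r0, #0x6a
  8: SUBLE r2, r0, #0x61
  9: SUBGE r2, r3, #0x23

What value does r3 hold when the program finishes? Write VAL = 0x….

0: ✓ CMP  NZCV=1010
1: · SUBPL
2: · ADDGE
3: ✓ CMP  NZCV=1000
4: · ADDGE
5: · ADDEQ
6: ✓ CMP  NZCV=1010
7: ✓ SUBVC  r2←0x90
8: ✓ SUBLE  r2←0x99
9: · SUBGE

VAL = 0x00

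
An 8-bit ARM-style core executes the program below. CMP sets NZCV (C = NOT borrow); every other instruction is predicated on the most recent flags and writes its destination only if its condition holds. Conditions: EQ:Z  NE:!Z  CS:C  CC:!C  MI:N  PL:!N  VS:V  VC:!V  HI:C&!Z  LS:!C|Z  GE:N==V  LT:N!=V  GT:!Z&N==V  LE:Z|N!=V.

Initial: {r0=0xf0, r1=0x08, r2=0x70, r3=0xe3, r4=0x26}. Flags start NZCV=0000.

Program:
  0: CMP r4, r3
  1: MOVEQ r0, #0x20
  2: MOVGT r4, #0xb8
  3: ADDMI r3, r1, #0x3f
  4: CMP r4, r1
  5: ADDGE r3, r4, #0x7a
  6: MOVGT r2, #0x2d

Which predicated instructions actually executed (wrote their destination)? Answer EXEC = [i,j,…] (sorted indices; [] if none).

[0] flags=0000 → (cmp)
[1] flags=0000 EQ?F → skip
[2] flags=0000 GT?T → r4=0xb8
[3] flags=0000 MI?F → skip
[4] flags=1010 → (cmp)
[5] flags=1010 GE?F → skip
[6] flags=1010 GT?F → skip

EXEC = [2]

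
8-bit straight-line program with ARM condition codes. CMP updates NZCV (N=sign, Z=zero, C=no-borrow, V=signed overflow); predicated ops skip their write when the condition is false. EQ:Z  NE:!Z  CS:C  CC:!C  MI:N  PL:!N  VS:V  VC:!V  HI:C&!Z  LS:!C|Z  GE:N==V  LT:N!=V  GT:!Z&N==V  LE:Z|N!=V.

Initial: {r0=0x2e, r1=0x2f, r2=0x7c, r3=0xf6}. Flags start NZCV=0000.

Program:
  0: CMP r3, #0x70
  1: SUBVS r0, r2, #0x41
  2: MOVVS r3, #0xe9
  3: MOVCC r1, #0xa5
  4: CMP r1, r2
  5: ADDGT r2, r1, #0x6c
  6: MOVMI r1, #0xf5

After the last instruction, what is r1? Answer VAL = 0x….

[0] flags=1010 → (cmp)
[1] flags=1010 VS?F → skip
[2] flags=1010 VS?F → skip
[3] flags=1010 CC?F → skip
[4] flags=1000 → (cmp)
[5] flags=1000 GT?F → skip
[6] flags=1000 MI?T → r1=0xf5

VAL = 0xf5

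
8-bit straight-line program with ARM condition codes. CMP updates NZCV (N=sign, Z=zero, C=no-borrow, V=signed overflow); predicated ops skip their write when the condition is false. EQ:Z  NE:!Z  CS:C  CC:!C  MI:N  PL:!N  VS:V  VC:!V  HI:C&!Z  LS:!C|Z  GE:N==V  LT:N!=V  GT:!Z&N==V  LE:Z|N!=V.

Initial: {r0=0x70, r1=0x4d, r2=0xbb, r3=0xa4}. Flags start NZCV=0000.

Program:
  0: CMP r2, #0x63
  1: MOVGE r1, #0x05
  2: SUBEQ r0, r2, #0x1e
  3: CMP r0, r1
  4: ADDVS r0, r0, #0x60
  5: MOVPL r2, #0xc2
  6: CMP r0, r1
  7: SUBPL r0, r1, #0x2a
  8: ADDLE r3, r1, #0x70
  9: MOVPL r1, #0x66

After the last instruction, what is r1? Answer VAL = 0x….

VAL = 0x66

[0] flags=0011 → (cmp)
[1] flags=0011 GE?F → skip
[2] flags=0011 EQ?F → skip
[3] flags=0010 → (cmp)
[4] flags=0010 VS?F → skip
[5] flags=0010 PL?T → r2=0xc2
[6] flags=0010 → (cmp)
[7] flags=0010 PL?T → r0=0x23
[8] flags=0010 LE?F → skip
[9] flags=0010 PL?T → r1=0x66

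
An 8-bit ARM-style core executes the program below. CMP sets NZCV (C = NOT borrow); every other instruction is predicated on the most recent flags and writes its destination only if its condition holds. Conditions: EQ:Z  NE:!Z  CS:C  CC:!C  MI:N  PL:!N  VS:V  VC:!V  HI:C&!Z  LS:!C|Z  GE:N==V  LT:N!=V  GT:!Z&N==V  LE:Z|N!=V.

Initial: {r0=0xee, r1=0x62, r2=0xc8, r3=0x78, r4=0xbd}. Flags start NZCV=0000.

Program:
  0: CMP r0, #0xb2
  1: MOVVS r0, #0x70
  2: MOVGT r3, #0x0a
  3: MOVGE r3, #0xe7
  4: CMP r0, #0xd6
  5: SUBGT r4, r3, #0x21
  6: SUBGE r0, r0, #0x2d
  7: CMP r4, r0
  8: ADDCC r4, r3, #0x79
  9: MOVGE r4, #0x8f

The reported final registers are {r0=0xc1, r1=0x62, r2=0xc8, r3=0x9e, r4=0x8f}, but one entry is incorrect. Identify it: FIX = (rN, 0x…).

FIX = (r3, 0xe7)

[0] flags=0010 → (cmp)
[1] flags=0010 VS?F → skip
[2] flags=0010 GT?T → r3=0x0a
[3] flags=0010 GE?T → r3=0xe7
[4] flags=0010 → (cmp)
[5] flags=0010 GT?T → r4=0xc6
[6] flags=0010 GE?T → r0=0xc1
[7] flags=0010 → (cmp)
[8] flags=0010 CC?F → skip
[9] flags=0010 GE?T → r4=0x8f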